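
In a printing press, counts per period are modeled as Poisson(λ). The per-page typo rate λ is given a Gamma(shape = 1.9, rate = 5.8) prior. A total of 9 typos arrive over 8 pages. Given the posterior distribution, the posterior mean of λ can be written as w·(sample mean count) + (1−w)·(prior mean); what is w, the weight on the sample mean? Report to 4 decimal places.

0.5797

With a Gamma(shape α, rate β) prior, the Poisson likelihood is conjugate: the posterior is Gamma(α + ΣXᵢ, β + n).
Posterior mean = (α₀+S)/(β₀+n) = [n/(β₀+n)]·(S/n) + [β₀/(β₀+n)]·(α₀/β₀), so only n and β₀ enter the weight.
Weight on data w = n/(β₀+n) = 8/(5.8+8) = 8/13.8 = 0.5797.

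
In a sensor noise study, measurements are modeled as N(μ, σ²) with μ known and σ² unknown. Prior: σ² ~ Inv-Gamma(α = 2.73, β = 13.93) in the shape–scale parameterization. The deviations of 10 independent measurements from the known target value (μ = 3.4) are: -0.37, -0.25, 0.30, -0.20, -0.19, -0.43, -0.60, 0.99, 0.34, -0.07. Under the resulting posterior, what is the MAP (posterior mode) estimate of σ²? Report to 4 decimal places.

1.7108

With known mean μ and an Inverse-Gamma(α, β) prior on σ², the Normal likelihood is conjugate: posterior is Inv-Gamma(α + n/2, β + Σ(xᵢ−μ)²/2).
Σ(xᵢ−μ)² = (-0.37)² + (-0.25)² + (0.30)² + (-0.20)² + (-0.19)² + (-0.43)² + (-0.60)² + (0.99)² + (0.34)² + (-0.07)² = 2.0110.
Posterior: Inv-Gamma(2.73 + 10/2, 13.93 + 2.0110/2) = Inv-Gamma(7.73, 14.93550).
Mode = β/(α+1) = 14.93550/8.73 = 1.7108.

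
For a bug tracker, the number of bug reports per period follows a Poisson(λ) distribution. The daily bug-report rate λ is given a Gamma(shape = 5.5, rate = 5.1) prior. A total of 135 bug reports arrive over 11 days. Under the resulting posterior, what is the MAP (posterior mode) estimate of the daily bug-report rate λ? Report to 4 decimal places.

8.6646

With a Gamma(shape α, rate β) prior, the Poisson likelihood is conjugate: the posterior is Gamma(α + ΣXᵢ, β + n).
Posterior: Gamma(α+S, β+n) = Gamma(5.5+135, 5.1+11) = Gamma(140.5, 16.1).
Mode of Gamma(α,β) for α≥1 is (α−1)/β = 139.5/16.1 = 8.6646.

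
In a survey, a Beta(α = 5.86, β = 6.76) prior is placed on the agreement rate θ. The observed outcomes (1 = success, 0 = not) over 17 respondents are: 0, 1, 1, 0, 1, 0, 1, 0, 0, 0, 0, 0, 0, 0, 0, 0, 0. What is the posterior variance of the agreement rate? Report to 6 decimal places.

0.007253

The Beta prior is conjugate to a Binomial/Bernoulli likelihood; the update adds successes to α and failures to β.
Posterior: Beta(α+k, β+n−k) = Beta(5.86+4, 6.76+13) = Beta(9.86, 19.76).
Var = αβ/((α+β)²(α+β+1)) = 9.86·19.76/(29.62²·30.62) = 0.007253.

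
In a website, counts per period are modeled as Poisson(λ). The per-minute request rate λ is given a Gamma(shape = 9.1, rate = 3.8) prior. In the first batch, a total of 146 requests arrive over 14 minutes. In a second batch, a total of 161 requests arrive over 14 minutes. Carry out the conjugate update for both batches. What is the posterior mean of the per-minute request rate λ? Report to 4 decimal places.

9.9403

With a Gamma(shape α, rate β) prior, the Poisson likelihood is conjugate: the posterior is Gamma(α + ΣXᵢ, β + n).
After batch 1: Gamma(α+S, β+n) = Gamma(9.1+146, 3.8+14) = Gamma(155.1, 17.8).
After batch 2: Gamma(α+S, β+n) = Gamma(155.1+161, 17.8+14) = Gamma(316.1, 31.8).
Posterior mean = α/β = 316.1/31.8 = 9.9403.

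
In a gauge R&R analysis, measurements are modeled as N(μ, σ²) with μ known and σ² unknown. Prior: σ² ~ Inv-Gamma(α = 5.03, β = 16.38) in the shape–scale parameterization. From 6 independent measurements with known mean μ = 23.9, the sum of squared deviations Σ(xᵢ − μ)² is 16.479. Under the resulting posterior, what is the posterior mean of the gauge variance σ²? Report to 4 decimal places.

With known mean μ and an Inverse-Gamma(α, β) prior on σ², the Normal likelihood is conjugate: posterior is Inv-Gamma(α + n/2, β + Σ(xᵢ−μ)²/2).
Posterior: Inv-Gamma(5.03 + 6/2, 16.38 + 16.479/2) = Inv-Gamma(8.03, 24.6195).
E[σ²|data] = β/(α−1) = 24.6195/7.03 = 3.5021.

3.5021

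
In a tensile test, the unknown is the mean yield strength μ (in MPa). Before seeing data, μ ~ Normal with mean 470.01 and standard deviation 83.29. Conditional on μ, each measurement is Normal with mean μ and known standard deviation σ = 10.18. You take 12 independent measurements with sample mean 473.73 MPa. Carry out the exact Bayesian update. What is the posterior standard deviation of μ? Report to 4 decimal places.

For Normal data with known variance σ², a Normal(μ₀, σ₀²) prior on μ is conjugate. Posterior precision = 1/σ₀² + n/σ²; posterior mean is the precision-weighted average of μ₀ and x̄.
σ₀² = 83.29² = 6937.2241, σ² = 10.18² = 103.6324; σ² + n·σ₀² = 103.6324 + 12·6937.2241 = 83350.3216.
Posterior precision = 1/σ₀² + n/σ² = 1/6937.2241 + 12/103.6324 = (σ² + n·σ₀²)/(σ₀²σ²) = 83350.3216/(6937.2241·103.6324); posterior variance σₙ² = σ₀²σ²/(σ² + n·σ₀²) = 6937.2241·103.6324/83350.3216 = 8.625296.
Posterior SD = √σₙ² = √(6937.2241·103.6324/83350.3216) = 2.9369.

2.9369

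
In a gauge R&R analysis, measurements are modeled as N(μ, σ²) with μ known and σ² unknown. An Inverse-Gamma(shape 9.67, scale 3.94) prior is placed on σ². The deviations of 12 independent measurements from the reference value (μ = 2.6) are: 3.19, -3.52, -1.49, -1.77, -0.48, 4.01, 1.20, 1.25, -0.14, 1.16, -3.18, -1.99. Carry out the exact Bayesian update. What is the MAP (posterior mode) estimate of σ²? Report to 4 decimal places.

2.1161

With known mean μ and an Inverse-Gamma(α, β) prior on σ², the Normal likelihood is conjugate: posterior is Inv-Gamma(α + n/2, β + Σ(xᵢ−μ)²/2).
Σ(xᵢ−μ)² = (3.19)² + (-3.52)² + (-1.49)² + (-1.77)² + (-0.48)² + (4.01)² + (1.20)² + (1.25)² + (-0.14)² + (1.16)² + (-3.18)² + (-1.99)² = 62.6702.
Posterior: Inv-Gamma(9.67 + 12/2, 3.94 + 62.6702/2) = Inv-Gamma(15.67, 35.27510).
Mode = β/(α+1) = 35.27510/16.67 = 2.1161.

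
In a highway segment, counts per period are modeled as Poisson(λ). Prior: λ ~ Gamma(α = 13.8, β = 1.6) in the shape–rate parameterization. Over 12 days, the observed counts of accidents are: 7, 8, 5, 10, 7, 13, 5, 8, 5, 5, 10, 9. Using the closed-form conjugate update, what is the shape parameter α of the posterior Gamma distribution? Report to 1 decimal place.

105.8

With a Gamma(shape α, rate β) prior, the Poisson likelihood is conjugate: the posterior is Gamma(α + ΣXᵢ, β + n).
Sum of counts S = 92 over n = 12 days.
Posterior: Gamma(α+S, β+n) = Gamma(13.8+92, 1.6+12) = Gamma(105.8, 13.6).
Posterior α = 105.8.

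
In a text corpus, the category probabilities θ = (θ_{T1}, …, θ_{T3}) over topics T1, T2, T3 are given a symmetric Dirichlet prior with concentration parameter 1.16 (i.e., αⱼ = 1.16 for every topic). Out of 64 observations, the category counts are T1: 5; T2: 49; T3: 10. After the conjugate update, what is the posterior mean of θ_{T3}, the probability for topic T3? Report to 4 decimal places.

0.1654

The Dirichlet prior is conjugate to the Multinomial likelihood: each posterior αⱼ = prior αⱼ + observed count nⱼ.
Posterior concentration: (6.16, 50.16, 11.16), total = 67.48.
E[θ_{T3}|data] = α_{T3}/Σα = 11.16/67.48 = 0.1654.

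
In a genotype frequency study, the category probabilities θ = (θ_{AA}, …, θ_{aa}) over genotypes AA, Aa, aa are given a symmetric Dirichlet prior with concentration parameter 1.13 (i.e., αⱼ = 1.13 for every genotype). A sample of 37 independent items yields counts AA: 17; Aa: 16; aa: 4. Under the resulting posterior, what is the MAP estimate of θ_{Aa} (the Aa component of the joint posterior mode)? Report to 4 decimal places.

The Dirichlet prior is conjugate to the Multinomial likelihood: each posterior αⱼ = prior αⱼ + observed count nⱼ.
Posterior concentration: (18.13, 17.13, 5.13), total = 40.39.
Joint mode component: (α_{Aa}−1)/(Σα−K) = 16.13/37.39 = 0.4314.

0.4314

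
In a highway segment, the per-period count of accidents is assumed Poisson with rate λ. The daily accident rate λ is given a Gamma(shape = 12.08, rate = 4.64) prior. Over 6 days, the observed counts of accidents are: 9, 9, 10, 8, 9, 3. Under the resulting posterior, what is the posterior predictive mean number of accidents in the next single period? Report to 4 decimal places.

5.6466

With a Gamma(shape α, rate β) prior, the Poisson likelihood is conjugate: the posterior is Gamma(α + ΣXᵢ, β + n).
Sum of counts S = 48 over n = 6 days.
Posterior: Gamma(α+S, β+n) = Gamma(12.08+48, 4.64+6) = Gamma(60.08, 10.64).
The predictive distribution for one future period is NegBinom with mean α/β = 5.6466.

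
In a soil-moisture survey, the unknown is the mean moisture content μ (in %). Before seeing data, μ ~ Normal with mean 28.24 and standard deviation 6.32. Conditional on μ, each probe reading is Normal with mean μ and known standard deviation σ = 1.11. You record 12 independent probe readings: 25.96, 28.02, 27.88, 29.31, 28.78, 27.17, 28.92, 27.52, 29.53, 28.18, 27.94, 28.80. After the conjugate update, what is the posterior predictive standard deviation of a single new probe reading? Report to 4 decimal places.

For Normal data with known variance σ², a Normal(μ₀, σ₀²) prior on μ is conjugate. Posterior precision = 1/σ₀² + n/σ²; posterior mean is the precision-weighted average of μ₀ and x̄.
σ₀² = 6.32² = 39.9424, σ² = 1.11² = 1.2321; σ² + n·σ₀² = 1.2321 + 12·39.9424 = 480.5409.
Posterior precision = 1/σ₀² + n/σ² = 1/39.9424 + 12/1.2321 = (σ² + n·σ₀²)/(σ₀²σ²) = 480.5409/(39.9424·1.2321); posterior variance σₙ² = σ₀²σ²/(σ² + n·σ₀²) = 39.9424·1.2321/480.5409 = 0.102412.
Predictive variance for one new observation = σₙ² + σ² = 39.9424·1.2321/480.5409 + 1.2321 = σ²·(σ₀² + 480.5409)/480.5409 = 1.2321·520.4833/480.5409 = 1.334512; SD = √(1.2321·520.4833/480.5409) = 1.1552.

1.1552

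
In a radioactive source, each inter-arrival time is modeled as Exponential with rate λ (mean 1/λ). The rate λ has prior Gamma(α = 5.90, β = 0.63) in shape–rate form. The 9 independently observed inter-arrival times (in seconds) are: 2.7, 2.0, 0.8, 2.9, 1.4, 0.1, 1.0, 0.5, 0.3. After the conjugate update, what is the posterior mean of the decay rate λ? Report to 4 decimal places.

1.2084

With a Gamma(shape α, rate β) prior on the exponential rate λ, the posterior after n observations with total T = Σxᵢ is Gamma(α+n, β+T).
Sum of observations T = 11.7 seconds; n = 9.
Posterior: Gamma(5.90+9, 0.63+11.7) = Gamma(14.90, 12.33).
Posterior mean of λ = α/β = 14.90/12.33 = 1.2084.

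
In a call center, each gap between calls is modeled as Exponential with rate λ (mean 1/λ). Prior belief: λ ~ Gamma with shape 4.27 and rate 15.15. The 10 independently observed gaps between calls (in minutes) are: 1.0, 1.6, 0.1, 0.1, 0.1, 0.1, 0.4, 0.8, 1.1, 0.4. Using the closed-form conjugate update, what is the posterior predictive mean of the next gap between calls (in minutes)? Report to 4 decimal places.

With a Gamma(shape α, rate β) prior on the exponential rate λ, the posterior after n observations with total T = Σxᵢ is Gamma(α+n, β+T).
Sum of observations T = 5.7 minutes; n = 10.
Posterior: Gamma(4.27+10, 15.15+5.7) = Gamma(14.27, 20.85).
The predictive distribution for the next observation is Lomax; its mean is β/(α−1) = 20.85/13.27 = 1.5712.

1.5712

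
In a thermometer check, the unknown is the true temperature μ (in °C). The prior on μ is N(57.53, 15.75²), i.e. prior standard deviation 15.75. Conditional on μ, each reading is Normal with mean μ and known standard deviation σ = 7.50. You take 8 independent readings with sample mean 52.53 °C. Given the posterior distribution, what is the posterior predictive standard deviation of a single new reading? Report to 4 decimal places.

7.9428

For Normal data with known variance σ², a Normal(μ₀, σ₀²) prior on μ is conjugate. Posterior precision = 1/σ₀² + n/σ²; posterior mean is the precision-weighted average of μ₀ and x̄.
σ₀² = 15.75² = 248.0625, σ² = 7.50² = 56.25; σ² + n·σ₀² = 56.25 + 8·248.0625 = 2040.75.
Posterior precision = 1/σ₀² + n/σ² = 1/248.0625 + 8/56.25 = (σ² + n·σ₀²)/(σ₀²σ²) = 2040.75/(248.0625·56.25); posterior variance σₙ² = σ₀²σ²/(σ² + n·σ₀²) = 248.0625·56.25/2040.75 = 6.837445.
Predictive variance for one new observation = σₙ² + σ² = 248.0625·56.25/2040.75 + 56.25 = σ²·(σ₀² + 2040.75)/2040.75 = 56.25·2288.8125/2040.75 = 63.087445; SD = √(56.25·2288.8125/2040.75) = 7.9428.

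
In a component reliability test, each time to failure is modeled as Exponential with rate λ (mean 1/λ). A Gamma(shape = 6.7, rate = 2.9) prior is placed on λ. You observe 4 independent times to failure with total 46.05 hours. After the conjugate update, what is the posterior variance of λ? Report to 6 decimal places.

With a Gamma(shape α, rate β) prior on the exponential rate λ, the posterior after n observations with total T = Σxᵢ is Gamma(α+n, β+T).
Posterior: Gamma(6.7+4, 2.9+46.05) = Gamma(10.7, 48.95).
Var = α/β² = 0.004466.

0.004466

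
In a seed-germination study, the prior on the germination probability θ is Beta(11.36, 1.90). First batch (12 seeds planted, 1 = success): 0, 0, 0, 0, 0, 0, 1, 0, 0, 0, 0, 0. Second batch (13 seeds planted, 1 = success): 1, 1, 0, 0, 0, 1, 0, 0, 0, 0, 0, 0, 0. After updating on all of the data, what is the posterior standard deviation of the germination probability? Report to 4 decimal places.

The Beta prior is conjugate to a Binomial/Bernoulli likelihood; the update adds successes to α and failures to β.
After batch 1: Beta(11.36+1, 1.90+11) = Beta(12.36, 12.90).
After batch 2: Beta(12.36+3, 12.90+10) = Beta(15.36, 22.90).
Var = αβ/((α+β)²(α+β+1)) = 15.36·22.90/(38.26²·39.26) = 0.00612049; SD = √0.00612049 = 0.0782.

0.0782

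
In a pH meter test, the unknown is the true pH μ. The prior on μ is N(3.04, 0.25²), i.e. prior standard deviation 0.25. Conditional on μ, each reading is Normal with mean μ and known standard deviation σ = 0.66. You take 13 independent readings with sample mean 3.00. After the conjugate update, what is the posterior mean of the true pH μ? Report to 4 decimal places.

3.0140

For Normal data with known variance σ², a Normal(μ₀, σ₀²) prior on μ is conjugate. Posterior precision = 1/σ₀² + n/σ²; posterior mean is the precision-weighted average of μ₀ and x̄.
n·x̄ = 13·3.00 = 39.
σ₀² = 0.25² = 0.0625, σ² = 0.66² = 0.4356; σ² + n·σ₀² = 0.4356 + 13·0.0625 = 1.2481.
Posterior mean = (μ₀/σ₀² + n·x̄/σ²)/(1/σ₀² + n/σ²) = (σ²·μ₀ + σ₀²·n·x̄)/(σ² + n·σ₀²) = (0.4356·3.04 + 0.0625·39)/1.2481 = 3.761724/1.2481 = 3.0140.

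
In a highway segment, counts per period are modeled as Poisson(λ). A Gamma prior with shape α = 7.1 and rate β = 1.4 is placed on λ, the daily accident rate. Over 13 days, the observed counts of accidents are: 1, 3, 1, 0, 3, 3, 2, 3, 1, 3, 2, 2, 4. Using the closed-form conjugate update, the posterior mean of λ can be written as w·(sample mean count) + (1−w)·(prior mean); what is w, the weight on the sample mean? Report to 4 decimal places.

With a Gamma(shape α, rate β) prior, the Poisson likelihood is conjugate: the posterior is Gamma(α + ΣXᵢ, β + n).
Posterior mean = (α₀+S)/(β₀+n) = [n/(β₀+n)]·(S/n) + [β₀/(β₀+n)]·(α₀/β₀), so only n and β₀ enter the weight.
Weight on data w = n/(β₀+n) = 13/(1.4+13) = 13/14.4 = 0.9028.

0.9028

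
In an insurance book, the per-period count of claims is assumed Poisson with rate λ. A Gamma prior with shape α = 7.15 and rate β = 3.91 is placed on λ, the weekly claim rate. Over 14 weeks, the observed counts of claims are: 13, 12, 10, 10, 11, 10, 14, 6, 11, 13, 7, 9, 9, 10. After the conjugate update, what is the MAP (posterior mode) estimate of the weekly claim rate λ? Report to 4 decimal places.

With a Gamma(shape α, rate β) prior, the Poisson likelihood is conjugate: the posterior is Gamma(α + ΣXᵢ, β + n).
Sum of counts S = 145 over n = 14 weeks.
Posterior: Gamma(α+S, β+n) = Gamma(7.15+145, 3.91+14) = Gamma(152.15, 17.91).
Mode of Gamma(α,β) for α≥1 is (α−1)/β = 151.15/17.91 = 8.4394.

8.4394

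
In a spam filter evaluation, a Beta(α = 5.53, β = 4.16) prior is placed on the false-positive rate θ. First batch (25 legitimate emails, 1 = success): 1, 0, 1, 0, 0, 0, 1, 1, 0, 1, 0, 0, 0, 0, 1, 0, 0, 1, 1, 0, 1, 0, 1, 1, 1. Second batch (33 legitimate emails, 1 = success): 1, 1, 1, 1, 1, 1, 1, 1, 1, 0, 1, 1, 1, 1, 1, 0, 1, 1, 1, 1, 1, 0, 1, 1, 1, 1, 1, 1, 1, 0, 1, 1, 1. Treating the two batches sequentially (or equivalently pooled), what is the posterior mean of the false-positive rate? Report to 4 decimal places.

The Beta prior is conjugate to a Binomial/Bernoulli likelihood; the update adds successes to α and failures to β.
After batch 1: Beta(5.53+12, 4.16+13) = Beta(17.53, 17.16).
After batch 2: Beta(17.53+29, 17.16+4) = Beta(46.53, 21.16).
Posterior mean = α/(α+β) = 46.53/67.69 = 0.6874.

0.6874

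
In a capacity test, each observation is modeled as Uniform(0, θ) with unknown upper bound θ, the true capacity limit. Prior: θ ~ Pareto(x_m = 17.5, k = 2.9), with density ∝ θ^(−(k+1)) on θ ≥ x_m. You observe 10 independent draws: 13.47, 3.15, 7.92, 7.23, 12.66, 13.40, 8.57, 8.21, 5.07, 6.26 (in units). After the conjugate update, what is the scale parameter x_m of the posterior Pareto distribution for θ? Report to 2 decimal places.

A Pareto(scale x_m, shape k) prior on the upper bound θ of Uniform(0, θ) is conjugate: posterior is Pareto(max(x_m, max xᵢ), k + n).
Sample maximum = 13.47; prior scale x_m = 17.5 → posterior scale = max = 17.50.
Posterior shape = 2.9 + 10 = 12.9.
Posterior scale x_m = 17.50.

17.50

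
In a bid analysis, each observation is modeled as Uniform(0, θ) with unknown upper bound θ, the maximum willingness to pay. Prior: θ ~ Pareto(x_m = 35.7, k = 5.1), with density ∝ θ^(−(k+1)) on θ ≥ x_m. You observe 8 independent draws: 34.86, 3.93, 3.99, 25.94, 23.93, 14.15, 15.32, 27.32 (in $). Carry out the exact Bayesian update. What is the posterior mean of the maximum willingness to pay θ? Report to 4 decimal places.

A Pareto(scale x_m, shape k) prior on the upper bound θ of Uniform(0, θ) is conjugate: posterior is Pareto(max(x_m, max xᵢ), k + n).
Sample maximum = 34.86; prior scale x_m = 35.7 → posterior scale = max = 35.70.
Posterior shape = 5.1 + 8 = 13.1.
E[θ|data] = k·x_m/(k−1) = 13.1·35.70/12.1 = 38.6504.

38.6504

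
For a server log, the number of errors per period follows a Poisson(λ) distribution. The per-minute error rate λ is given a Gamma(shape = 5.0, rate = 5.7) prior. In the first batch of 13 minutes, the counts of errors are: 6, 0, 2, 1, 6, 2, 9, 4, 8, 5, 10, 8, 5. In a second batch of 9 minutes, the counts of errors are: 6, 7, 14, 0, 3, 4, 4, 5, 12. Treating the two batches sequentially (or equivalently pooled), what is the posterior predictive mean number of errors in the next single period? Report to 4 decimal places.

With a Gamma(shape α, rate β) prior, the Poisson likelihood is conjugate: the posterior is Gamma(α + ΣXᵢ, β + n).
Batch 1: sum of counts S = 66 over n = 13 minutes.
After batch 1: Gamma(α+S, β+n) = Gamma(5.0+66, 5.7+13) = Gamma(71.0, 18.7).
Batch 2: sum of counts S = 55 over n = 9 minutes.
After batch 2: Gamma(α+S, β+n) = Gamma(71.0+55, 18.7+9) = Gamma(126.0, 27.7).
The predictive distribution for one future period is NegBinom with mean α/β = 4.5487.

4.5487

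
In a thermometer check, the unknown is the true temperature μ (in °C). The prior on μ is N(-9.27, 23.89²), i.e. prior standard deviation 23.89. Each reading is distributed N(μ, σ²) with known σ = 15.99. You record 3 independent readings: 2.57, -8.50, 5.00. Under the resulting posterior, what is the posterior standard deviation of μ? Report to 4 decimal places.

8.6112

For Normal data with known variance σ², a Normal(μ₀, σ₀²) prior on μ is conjugate. Posterior precision = 1/σ₀² + n/σ²; posterior mean is the precision-weighted average of μ₀ and x̄.
σ₀² = 23.89² = 570.7321, σ² = 15.99² = 255.6801; σ² + n·σ₀² = 255.6801 + 3·570.7321 = 1967.8764.
Posterior precision = 1/σ₀² + n/σ² = 1/570.7321 + 3/255.6801 = (σ² + n·σ₀²)/(σ₀²σ²) = 1967.8764/(570.7321·255.6801); posterior variance σₙ² = σ₀²σ²/(σ² + n·σ₀²) = 570.7321·255.6801/1967.8764 = 74.153458.
Posterior SD = √σₙ² = √(570.7321·255.6801/1967.8764) = 8.6112.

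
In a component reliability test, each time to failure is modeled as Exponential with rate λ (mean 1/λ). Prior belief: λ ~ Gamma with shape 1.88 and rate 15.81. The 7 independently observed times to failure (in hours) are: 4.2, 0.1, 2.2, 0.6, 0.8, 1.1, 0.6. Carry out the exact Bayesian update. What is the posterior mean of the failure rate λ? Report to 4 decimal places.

0.3495

With a Gamma(shape α, rate β) prior on the exponential rate λ, the posterior after n observations with total T = Σxᵢ is Gamma(α+n, β+T).
Sum of observations T = 9.6 hours; n = 7.
Posterior: Gamma(1.88+7, 15.81+9.6) = Gamma(8.88, 25.41).
Posterior mean of λ = α/β = 8.88/25.41 = 0.3495.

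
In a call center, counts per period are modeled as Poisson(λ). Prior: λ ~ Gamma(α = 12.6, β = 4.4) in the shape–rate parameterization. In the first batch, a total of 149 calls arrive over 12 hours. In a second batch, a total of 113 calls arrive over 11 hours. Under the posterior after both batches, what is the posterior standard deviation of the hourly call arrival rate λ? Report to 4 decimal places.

With a Gamma(shape α, rate β) prior, the Poisson likelihood is conjugate: the posterior is Gamma(α + ΣXᵢ, β + n).
After batch 1: Gamma(α+S, β+n) = Gamma(12.6+149, 4.4+12) = Gamma(161.6, 16.4).
After batch 2: Gamma(α+S, β+n) = Gamma(161.6+113, 16.4+11) = Gamma(274.6, 27.4).
SD = √α/β = √274.6/27.4 = 0.6048.

0.6048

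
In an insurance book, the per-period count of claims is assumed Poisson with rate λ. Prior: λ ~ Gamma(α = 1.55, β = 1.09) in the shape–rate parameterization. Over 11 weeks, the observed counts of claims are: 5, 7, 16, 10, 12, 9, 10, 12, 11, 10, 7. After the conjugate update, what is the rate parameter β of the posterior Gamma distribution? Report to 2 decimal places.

12.09

With a Gamma(shape α, rate β) prior, the Poisson likelihood is conjugate: the posterior is Gamma(α + ΣXᵢ, β + n).
Sum of counts S = 109 over n = 11 weeks.
Posterior: Gamma(α+S, β+n) = Gamma(1.55+109, 1.09+11) = Gamma(110.55, 12.09).
Posterior β = 12.09.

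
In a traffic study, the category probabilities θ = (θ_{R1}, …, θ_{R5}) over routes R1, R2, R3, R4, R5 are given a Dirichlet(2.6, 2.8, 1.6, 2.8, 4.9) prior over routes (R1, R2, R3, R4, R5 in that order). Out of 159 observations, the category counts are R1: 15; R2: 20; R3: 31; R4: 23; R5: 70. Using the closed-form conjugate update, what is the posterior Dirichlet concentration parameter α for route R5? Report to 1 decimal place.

The Dirichlet prior is conjugate to the Multinomial likelihood: each posterior αⱼ = prior αⱼ + observed count nⱼ.
Posterior concentration: (17.6, 22.8, 32.6, 25.8, 74.9), total = 173.7.
α_{R5} = 4.9 + 70 = 74.9.

74.9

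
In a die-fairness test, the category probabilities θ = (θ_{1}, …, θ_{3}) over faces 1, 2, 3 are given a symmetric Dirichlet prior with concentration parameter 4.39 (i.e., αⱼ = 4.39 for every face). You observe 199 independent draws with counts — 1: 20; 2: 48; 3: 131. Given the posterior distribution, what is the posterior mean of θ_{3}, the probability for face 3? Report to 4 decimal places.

0.6381

The Dirichlet prior is conjugate to the Multinomial likelihood: each posterior αⱼ = prior αⱼ + observed count nⱼ.
Posterior concentration: (24.39, 52.39, 135.39), total = 212.17.
E[θ_{3}|data] = α_{3}/Σα = 135.39/212.17 = 0.6381.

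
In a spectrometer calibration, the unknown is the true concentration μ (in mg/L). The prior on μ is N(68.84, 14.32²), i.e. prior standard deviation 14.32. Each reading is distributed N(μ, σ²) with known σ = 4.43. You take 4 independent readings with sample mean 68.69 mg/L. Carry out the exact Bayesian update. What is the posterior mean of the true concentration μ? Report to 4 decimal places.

68.6935

For Normal data with known variance σ², a Normal(μ₀, σ₀²) prior on μ is conjugate. Posterior precision = 1/σ₀² + n/σ²; posterior mean is the precision-weighted average of μ₀ and x̄.
n·x̄ = 4·68.69 = 274.76.
σ₀² = 14.32² = 205.0624, σ² = 4.43² = 19.6249; σ² + n·σ₀² = 19.6249 + 4·205.0624 = 839.8745.
Posterior mean = (μ₀/σ₀² + n·x̄/σ²)/(1/σ₀² + n/σ²) = (σ²·μ₀ + σ₀²·n·x̄)/(σ² + n·σ₀²) = (19.6249·68.84 + 205.0624·274.76)/839.8745 = 57693.92314/839.8745 = 68.6935.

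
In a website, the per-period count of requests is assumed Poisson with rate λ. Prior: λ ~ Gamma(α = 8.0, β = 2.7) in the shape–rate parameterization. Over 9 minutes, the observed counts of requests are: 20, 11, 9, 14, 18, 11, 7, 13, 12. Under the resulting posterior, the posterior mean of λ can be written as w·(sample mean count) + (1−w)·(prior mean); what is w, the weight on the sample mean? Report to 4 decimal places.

0.7692

With a Gamma(shape α, rate β) prior, the Poisson likelihood is conjugate: the posterior is Gamma(α + ΣXᵢ, β + n).
Posterior mean = (α₀+S)/(β₀+n) = [n/(β₀+n)]·(S/n) + [β₀/(β₀+n)]·(α₀/β₀), so only n and β₀ enter the weight.
Weight on data w = n/(β₀+n) = 9/(2.7+9) = 9/11.7 = 0.7692.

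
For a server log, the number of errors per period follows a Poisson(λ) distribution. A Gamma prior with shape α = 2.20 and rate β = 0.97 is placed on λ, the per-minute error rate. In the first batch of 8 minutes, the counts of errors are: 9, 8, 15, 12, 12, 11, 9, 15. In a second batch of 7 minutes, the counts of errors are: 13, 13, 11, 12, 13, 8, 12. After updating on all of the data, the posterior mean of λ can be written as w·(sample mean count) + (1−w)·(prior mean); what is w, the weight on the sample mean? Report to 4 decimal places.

0.9393

With a Gamma(shape α, rate β) prior, the Poisson likelihood is conjugate: the posterior is Gamma(α + ΣXᵢ, β + n).
Total number of minutes: n = 8 + 7 = 15.
Posterior mean = (α₀+S)/(β₀+n) = [n/(β₀+n)]·(S/n) + [β₀/(β₀+n)]·(α₀/β₀), so only n and β₀ enter the weight.
Weight on data w = n/(β₀+n) = 15/(0.97+15) = 15/15.97 = 0.9393.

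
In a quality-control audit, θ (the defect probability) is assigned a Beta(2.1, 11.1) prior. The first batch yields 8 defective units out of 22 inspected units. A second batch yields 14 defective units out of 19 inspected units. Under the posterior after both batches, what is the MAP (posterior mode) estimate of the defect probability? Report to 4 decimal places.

0.4425

The Beta prior is conjugate to a Binomial/Bernoulli likelihood; the update adds successes to α and failures to β.
After batch 1: Beta(2.1+8, 11.1+14) = Beta(10.1, 25.1).
After batch 2: Beta(10.1+14, 25.1+5) = Beta(24.1, 30.1).
Mode of Beta(a,b) for a,b>1 is (a−1)/(a+b−2) = 23.1/52.2 = 0.4425.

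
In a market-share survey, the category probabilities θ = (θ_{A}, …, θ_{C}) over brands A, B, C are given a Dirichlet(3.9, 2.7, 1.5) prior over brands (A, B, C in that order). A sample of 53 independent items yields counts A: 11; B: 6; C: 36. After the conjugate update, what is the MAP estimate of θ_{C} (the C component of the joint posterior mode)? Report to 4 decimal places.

The Dirichlet prior is conjugate to the Multinomial likelihood: each posterior αⱼ = prior αⱼ + observed count nⱼ.
Posterior concentration: (14.9, 8.7, 37.5), total = 61.1.
Joint mode component: (α_{C}−1)/(Σα−K) = 36.5/58.1 = 0.6282.

0.6282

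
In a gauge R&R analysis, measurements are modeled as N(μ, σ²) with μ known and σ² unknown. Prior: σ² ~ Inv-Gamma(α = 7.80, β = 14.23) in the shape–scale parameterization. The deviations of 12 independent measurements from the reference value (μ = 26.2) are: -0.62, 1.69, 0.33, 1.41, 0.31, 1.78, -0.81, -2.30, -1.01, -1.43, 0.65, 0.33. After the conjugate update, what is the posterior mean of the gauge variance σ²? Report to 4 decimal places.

With known mean μ and an Inverse-Gamma(α, β) prior on σ², the Normal likelihood is conjugate: posterior is Inv-Gamma(α + n/2, β + Σ(xᵢ−μ)²/2).
Σ(xᵢ−μ)² = (-0.62)² + (1.69)² + (0.33)² + (1.41)² + (0.31)² + (1.78)² + (-0.81)² + (-2.30)² + (-1.01)² + (-1.43)² + (0.65)² + (0.33)² = 18.1445.
Posterior: Inv-Gamma(7.80 + 12/2, 14.23 + 18.1445/2) = Inv-Gamma(13.80, 23.30225).
E[σ²|data] = β/(α−1) = 23.30225/12.80 = 1.8205.

1.8205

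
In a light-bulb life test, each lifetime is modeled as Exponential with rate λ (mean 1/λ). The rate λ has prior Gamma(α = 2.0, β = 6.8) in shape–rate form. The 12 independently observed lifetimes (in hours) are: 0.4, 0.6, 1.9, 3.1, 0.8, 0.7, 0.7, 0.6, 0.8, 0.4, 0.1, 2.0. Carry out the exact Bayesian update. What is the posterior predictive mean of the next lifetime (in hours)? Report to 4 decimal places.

With a Gamma(shape α, rate β) prior on the exponential rate λ, the posterior after n observations with total T = Σxᵢ is Gamma(α+n, β+T).
Sum of observations T = 12.1 hours; n = 12.
Posterior: Gamma(2.0+12, 6.8+12.1) = Gamma(14.0, 18.9).
The predictive distribution for the next observation is Lomax; its mean is β/(α−1) = 18.9/13.0 = 1.4538.

1.4538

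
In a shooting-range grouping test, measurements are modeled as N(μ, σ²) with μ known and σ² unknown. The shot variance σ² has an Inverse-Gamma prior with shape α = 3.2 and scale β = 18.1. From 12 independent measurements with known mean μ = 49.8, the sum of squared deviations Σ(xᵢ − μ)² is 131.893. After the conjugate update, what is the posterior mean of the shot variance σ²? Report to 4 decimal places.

With known mean μ and an Inverse-Gamma(α, β) prior on σ², the Normal likelihood is conjugate: posterior is Inv-Gamma(α + n/2, β + Σ(xᵢ−μ)²/2).
Posterior: Inv-Gamma(3.2 + 12/2, 18.1 + 131.893/2) = Inv-Gamma(9.20, 84.0465).
E[σ²|data] = β/(α−1) = 84.0465/8.20 = 10.2496.

10.2496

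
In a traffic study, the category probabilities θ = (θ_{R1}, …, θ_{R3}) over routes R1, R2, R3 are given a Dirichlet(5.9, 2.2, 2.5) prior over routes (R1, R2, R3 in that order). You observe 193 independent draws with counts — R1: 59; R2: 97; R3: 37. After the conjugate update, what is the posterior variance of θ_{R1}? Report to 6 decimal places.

0.001061

The Dirichlet prior is conjugate to the Multinomial likelihood: each posterior αⱼ = prior αⱼ + observed count nⱼ.
Posterior concentration: (64.9, 99.2, 39.5), total = 203.6.
Var[θ_j] = α_j(Σα−α_j)/((Σα)²(Σα+1)) = 64.9·138.7/(203.6²·204.6) = 0.001061.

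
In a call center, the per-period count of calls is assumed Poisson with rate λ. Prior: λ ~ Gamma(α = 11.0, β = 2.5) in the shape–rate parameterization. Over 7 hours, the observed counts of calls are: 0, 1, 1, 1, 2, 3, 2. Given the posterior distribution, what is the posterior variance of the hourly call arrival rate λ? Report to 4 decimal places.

0.2327

With a Gamma(shape α, rate β) prior, the Poisson likelihood is conjugate: the posterior is Gamma(α + ΣXᵢ, β + n).
Sum of counts S = 10 over n = 7 hours.
Posterior: Gamma(α+S, β+n) = Gamma(11.0+10, 2.5+7) = Gamma(21.0, 9.5).
Var = α/β² = 21.0/9.5² = 0.2327.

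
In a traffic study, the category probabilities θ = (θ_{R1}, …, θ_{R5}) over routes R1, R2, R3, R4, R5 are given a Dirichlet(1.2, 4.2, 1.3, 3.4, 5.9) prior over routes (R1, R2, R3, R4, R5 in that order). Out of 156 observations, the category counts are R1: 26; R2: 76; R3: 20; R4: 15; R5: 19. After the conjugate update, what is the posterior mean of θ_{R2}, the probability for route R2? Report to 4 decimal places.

The Dirichlet prior is conjugate to the Multinomial likelihood: each posterior αⱼ = prior αⱼ + observed count nⱼ.
Posterior concentration: (27.2, 80.2, 21.3, 18.4, 24.9), total = 172.0.
E[θ_{R2}|data] = α_{R2}/Σα = 80.2/172.0 = 0.4663.

0.4663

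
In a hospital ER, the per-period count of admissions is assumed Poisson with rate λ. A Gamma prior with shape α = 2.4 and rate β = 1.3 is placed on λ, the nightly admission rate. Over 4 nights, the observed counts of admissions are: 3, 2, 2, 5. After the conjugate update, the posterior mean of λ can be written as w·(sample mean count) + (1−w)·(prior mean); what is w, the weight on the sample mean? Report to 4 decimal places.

With a Gamma(shape α, rate β) prior, the Poisson likelihood is conjugate: the posterior is Gamma(α + ΣXᵢ, β + n).
Posterior mean = (α₀+S)/(β₀+n) = [n/(β₀+n)]·(S/n) + [β₀/(β₀+n)]·(α₀/β₀), so only n and β₀ enter the weight.
Weight on data w = n/(β₀+n) = 4/(1.3+4) = 4/5.3 = 0.7547.

0.7547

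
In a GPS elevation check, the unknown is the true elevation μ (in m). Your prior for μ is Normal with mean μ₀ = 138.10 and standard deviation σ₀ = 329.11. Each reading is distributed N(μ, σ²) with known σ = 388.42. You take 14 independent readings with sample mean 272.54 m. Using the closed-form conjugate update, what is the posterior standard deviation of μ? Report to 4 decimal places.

For Normal data with known variance σ², a Normal(μ₀, σ₀²) prior on μ is conjugate. Posterior precision = 1/σ₀² + n/σ²; posterior mean is the precision-weighted average of μ₀ and x̄.
σ₀² = 329.11² = 108313.3921, σ² = 388.42² = 150870.0964; σ² + n·σ₀² = 150870.0964 + 14·108313.3921 = 1667257.5858.
Posterior precision = 1/σ₀² + n/σ² = 1/108313.3921 + 14/150870.0964 = (σ² + n·σ₀²)/(σ₀²σ²) = 1667257.5858/(108313.3921·150870.0964); posterior variance σₙ² = σ₀²σ²/(σ² + n·σ₀²) = 108313.3921·150870.0964/1667257.5858 = 9801.276088.
Posterior SD = √σₙ² = √(108313.3921·150870.0964/1667257.5858) = 99.0014.

99.0014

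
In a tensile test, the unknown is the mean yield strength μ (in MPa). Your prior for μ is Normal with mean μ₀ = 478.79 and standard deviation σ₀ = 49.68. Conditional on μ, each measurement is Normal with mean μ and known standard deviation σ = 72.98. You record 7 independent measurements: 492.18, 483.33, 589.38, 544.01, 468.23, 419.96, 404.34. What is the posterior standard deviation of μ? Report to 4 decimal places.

For Normal data with known variance σ², a Normal(μ₀, σ₀²) prior on μ is conjugate. Posterior precision = 1/σ₀² + n/σ²; posterior mean is the precision-weighted average of μ₀ and x̄.
σ₀² = 49.68² = 2468.1024, σ² = 72.98² = 5326.0804; σ² + n·σ₀² = 5326.0804 + 7·2468.1024 = 22602.7972.
Posterior precision = 1/σ₀² + n/σ² = 1/2468.1024 + 7/5326.0804 = (σ² + n·σ₀²)/(σ₀²σ²) = 22602.7972/(2468.1024·5326.0804); posterior variance σₙ² = σ₀²σ²/(σ² + n·σ₀²) = 2468.1024·5326.0804/22602.7972 = 581.578983.
Posterior SD = √σₙ² = √(2468.1024·5326.0804/22602.7972) = 24.1159.

24.1159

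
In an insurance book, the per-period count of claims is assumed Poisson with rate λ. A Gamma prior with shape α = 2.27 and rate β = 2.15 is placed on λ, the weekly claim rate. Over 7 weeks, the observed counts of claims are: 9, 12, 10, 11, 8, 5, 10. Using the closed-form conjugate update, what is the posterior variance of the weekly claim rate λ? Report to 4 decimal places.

0.8035

With a Gamma(shape α, rate β) prior, the Poisson likelihood is conjugate: the posterior is Gamma(α + ΣXᵢ, β + n).
Sum of counts S = 65 over n = 7 weeks.
Posterior: Gamma(α+S, β+n) = Gamma(2.27+65, 2.15+7) = Gamma(67.27, 9.15).
Var = α/β² = 67.27/9.15² = 0.8035.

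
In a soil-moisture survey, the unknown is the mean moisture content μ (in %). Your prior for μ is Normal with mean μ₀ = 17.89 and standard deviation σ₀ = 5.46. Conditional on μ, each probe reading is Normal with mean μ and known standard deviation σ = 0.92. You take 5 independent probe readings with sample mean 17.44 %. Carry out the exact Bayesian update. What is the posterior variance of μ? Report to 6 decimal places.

For Normal data with known variance σ², a Normal(μ₀, σ₀²) prior on μ is conjugate. Posterior precision = 1/σ₀² + n/σ²; posterior mean is the precision-weighted average of μ₀ and x̄.
σ₀² = 5.46² = 29.8116, σ² = 0.92² = 0.8464; σ² + n·σ₀² = 0.8464 + 5·29.8116 = 149.9044.
Posterior precision = 1/σ₀² + n/σ² = 1/29.8116 + 5/0.8464 = (σ² + n·σ₀²)/(σ₀²σ²) = 149.9044/(29.8116·0.8464); posterior variance σₙ² = σ₀²σ²/(σ² + n·σ₀²) = 29.8116·0.8464/149.9044 = 0.168324.

0.168324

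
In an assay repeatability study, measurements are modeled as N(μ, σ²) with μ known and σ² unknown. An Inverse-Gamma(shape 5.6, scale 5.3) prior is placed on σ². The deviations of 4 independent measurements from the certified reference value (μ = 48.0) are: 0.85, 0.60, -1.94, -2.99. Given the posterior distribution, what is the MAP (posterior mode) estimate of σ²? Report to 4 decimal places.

1.4178

With known mean μ and an Inverse-Gamma(α, β) prior on σ², the Normal likelihood is conjugate: posterior is Inv-Gamma(α + n/2, β + Σ(xᵢ−μ)²/2).
Σ(xᵢ−μ)² = (0.85)² + (0.60)² + (-1.94)² + (-2.99)² = 13.7862.
Posterior: Inv-Gamma(5.6 + 4/2, 5.3 + 13.7862/2) = Inv-Gamma(7.60, 12.19310).
Mode = β/(α+1) = 12.19310/8.60 = 1.4178.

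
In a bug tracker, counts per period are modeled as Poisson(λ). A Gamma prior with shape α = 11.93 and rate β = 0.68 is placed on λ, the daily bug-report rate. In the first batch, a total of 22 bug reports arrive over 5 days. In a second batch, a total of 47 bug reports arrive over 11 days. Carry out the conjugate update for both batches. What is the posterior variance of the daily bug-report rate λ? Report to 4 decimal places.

0.2909

With a Gamma(shape α, rate β) prior, the Poisson likelihood is conjugate: the posterior is Gamma(α + ΣXᵢ, β + n).
After batch 1: Gamma(α+S, β+n) = Gamma(11.93+22, 0.68+5) = Gamma(33.93, 5.68).
After batch 2: Gamma(α+S, β+n) = Gamma(33.93+47, 5.68+11) = Gamma(80.93, 16.68).
Var = α/β² = 80.93/16.68² = 0.2909.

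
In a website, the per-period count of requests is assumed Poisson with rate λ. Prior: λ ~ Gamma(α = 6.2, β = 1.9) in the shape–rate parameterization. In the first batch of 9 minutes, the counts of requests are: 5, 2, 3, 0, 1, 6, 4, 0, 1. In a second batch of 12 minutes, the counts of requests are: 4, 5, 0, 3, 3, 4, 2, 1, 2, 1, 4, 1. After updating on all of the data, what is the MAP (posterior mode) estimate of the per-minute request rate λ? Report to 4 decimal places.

2.4978

With a Gamma(shape α, rate β) prior, the Poisson likelihood is conjugate: the posterior is Gamma(α + ΣXᵢ, β + n).
Batch 1: sum of counts S = 22 over n = 9 minutes.
After batch 1: Gamma(α+S, β+n) = Gamma(6.2+22, 1.9+9) = Gamma(28.2, 10.9).
Batch 2: sum of counts S = 30 over n = 12 minutes.
After batch 2: Gamma(α+S, β+n) = Gamma(28.2+30, 10.9+12) = Gamma(58.2, 22.9).
Mode of Gamma(α,β) for α≥1 is (α−1)/β = 57.2/22.9 = 2.4978.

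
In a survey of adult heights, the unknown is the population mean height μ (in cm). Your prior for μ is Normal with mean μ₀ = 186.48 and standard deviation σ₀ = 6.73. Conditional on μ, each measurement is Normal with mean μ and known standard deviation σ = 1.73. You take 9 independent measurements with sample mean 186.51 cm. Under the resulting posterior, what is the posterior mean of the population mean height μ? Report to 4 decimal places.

186.5098

For Normal data with known variance σ², a Normal(μ₀, σ₀²) prior on μ is conjugate. Posterior precision = 1/σ₀² + n/σ²; posterior mean is the precision-weighted average of μ₀ and x̄.
n·x̄ = 9·186.51 = 1678.59.
σ₀² = 6.73² = 45.2929, σ² = 1.73² = 2.9929; σ² + n·σ₀² = 2.9929 + 9·45.2929 = 410.629.
Posterior mean = (μ₀/σ₀² + n·x̄/σ²)/(1/σ₀² + n/σ²) = (σ²·μ₀ + σ₀²·n·x̄)/(σ² + n·σ₀²) = (2.9929·186.48 + 45.2929·1678.59)/410.629 = 76586.325003/410.629 = 186.5098.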